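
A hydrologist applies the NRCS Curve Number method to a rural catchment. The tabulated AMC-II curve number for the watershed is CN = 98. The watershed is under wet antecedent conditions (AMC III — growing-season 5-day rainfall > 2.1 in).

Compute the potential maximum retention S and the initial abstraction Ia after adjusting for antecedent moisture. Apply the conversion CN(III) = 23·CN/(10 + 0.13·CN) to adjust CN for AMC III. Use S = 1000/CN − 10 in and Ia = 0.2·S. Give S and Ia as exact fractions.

S = 100/1127 in ≈ 0.089 in; Ia = 20/1127 in ≈ 0.018 in

Adjust CN=98 to AMC III: 23·98/(10 + 0.13·98) → 2254 ÷ (1137/50) = 112700/1137 ≈ 99.120
S = 1000/(112700/1137) − 10 = 100/1127 in ≈ 0.089 in
Ia = 0.2S: 0.2·0.089 = 0.018 in (exactly 20/1127)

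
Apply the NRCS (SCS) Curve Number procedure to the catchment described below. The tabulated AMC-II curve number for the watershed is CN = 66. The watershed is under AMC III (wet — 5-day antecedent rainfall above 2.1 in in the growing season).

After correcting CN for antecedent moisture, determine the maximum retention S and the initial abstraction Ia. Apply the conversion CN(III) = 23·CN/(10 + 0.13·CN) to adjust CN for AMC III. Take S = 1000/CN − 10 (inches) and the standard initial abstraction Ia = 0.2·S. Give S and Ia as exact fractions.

S = 1700/759 in ≈ 2.240 in; Ia = 340/759 in ≈ 0.448 in

CN(III) from CN(II)=66: (23·66)/(10 + 0.13·66) = 75900/929 ≈ 81.701
Max retention: S = 1000/(75900/929) − 10 = 1700/759 in (≈ 2.240 in)
Ia = 0.2·(1700/759) = 340/759 in ≈ 0.448 in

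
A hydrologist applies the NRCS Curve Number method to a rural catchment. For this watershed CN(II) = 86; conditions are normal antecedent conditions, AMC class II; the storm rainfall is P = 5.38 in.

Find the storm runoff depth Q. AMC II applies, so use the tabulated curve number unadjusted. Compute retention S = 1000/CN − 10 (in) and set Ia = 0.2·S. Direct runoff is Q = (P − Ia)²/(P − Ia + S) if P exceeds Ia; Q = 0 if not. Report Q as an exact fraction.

Q = 118091689/30889050 in ≈ 3.823 in

Average conditions: CN = 86 (no AMC adjustment).
Max retention: S = 1000/86 − 10 = 70/43 in (≈ 1.628 in)
Ia = 0.2·(70/43) = 14/43 in ≈ 0.326 in
P − Ia = 5.380 − 0.326 = 10867/2150 ≈ 5.054 in (> 0, runoff occurs)
Q = (10867/2150)²/((10867/2150) + 70/43) = (118091689/4622500)/(14367/2150) = 118091689/30889050 in ≈ 3.823 in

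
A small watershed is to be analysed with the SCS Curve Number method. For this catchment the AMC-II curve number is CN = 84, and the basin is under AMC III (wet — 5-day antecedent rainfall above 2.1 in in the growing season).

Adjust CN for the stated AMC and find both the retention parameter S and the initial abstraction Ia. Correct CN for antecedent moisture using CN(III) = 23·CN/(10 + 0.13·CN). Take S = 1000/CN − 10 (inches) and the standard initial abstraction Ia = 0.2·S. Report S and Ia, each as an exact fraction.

S = 400/483 in ≈ 0.828 in; Ia = 80/483 in ≈ 0.166 in

Wet (AMC III): CN(III) = 23·84/(10 + 0.13·84) = 1932/(523/25) = 48300/523 ≈ 92.352
Retention S: 1000/CN − 10 with CN=92.352 → S = 400/483 ≈ 0.828 in
Ia = 0.2·(400/483) = 80/483 in ≈ 0.166 in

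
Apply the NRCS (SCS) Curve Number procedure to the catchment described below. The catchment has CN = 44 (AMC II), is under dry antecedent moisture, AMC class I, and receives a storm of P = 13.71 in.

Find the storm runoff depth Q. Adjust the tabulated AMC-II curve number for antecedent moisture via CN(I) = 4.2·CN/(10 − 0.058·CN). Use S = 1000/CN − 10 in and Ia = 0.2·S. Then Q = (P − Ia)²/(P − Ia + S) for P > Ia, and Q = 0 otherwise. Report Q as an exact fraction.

Dry (AMC I): CN(I) = 4.2·44/(10 − 0.058·44) = (924/5)/(931/125) = 3300/133 ≈ 24.812
Retention S: 1000/CN − 10 with CN=24.812 → S = 1000/33 ≈ 30.303 in
Initial abstraction Ia = S/5 = (1000/33)/5 = 200/33 ≈ 6.061 in
P − Ia = 13.710 − 6.061 = 25243/3300 ≈ 7.649 in (> 0, runoff occurs)
Q = (25243/3300)²/((25243/3300) + 1000/33) = (637209049/10890000)/(125243/3300) = 637209049/413301900 in ≈ 1.542 in

Q = 637209049/413301900 in ≈ 1.542 in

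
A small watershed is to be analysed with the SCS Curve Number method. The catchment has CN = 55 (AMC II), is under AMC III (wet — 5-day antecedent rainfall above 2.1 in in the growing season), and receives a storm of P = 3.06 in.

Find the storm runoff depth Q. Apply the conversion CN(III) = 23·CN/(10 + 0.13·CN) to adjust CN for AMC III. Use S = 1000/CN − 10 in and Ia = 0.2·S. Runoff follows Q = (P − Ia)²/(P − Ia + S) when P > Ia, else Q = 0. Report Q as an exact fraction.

Adjust CN=55 to AMC III: 23·55/(10 + 0.13·55) → 1265 ÷ (343/20) = 25300/343 ≈ 73.761
Retention S: 1000/CN − 10 with CN=73.761 → S = 900/253 ≈ 3.557 in
Initial abstraction Ia = S/5 = (900/253)/5 = 180/253 ≈ 0.711 in
Excess rainfall: 3.060 − 0.711 = 2.349 in; P > Ia so Q > 0
Q = (29709/12650)²/((29709/12650) + 900/253) = (882624681/160022500)/(74709/12650) = 32689803/35002550 in ≈ 0.934 in

Q = 32689803/35002550 in ≈ 0.934 in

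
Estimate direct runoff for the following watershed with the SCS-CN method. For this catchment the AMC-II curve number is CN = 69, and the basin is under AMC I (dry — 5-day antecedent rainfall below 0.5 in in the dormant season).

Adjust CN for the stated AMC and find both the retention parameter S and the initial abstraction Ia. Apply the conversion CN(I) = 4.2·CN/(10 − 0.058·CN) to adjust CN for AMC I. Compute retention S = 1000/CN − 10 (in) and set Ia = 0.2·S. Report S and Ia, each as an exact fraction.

Dry (AMC I): CN(I) = 4.2·69/(10 − 0.058·69) = (1449/5)/(2999/500) = 144900/2999 ≈ 48.316
Max retention: S = 1000/(144900/2999) − 10 = 15500/1449 in (≈ 10.697 in)
Initial abstraction Ia = S/5 = (15500/1449)/5 = 3100/1449 ≈ 2.139 in

S = 15500/1449 in ≈ 10.697 in; Ia = 3100/1449 in ≈ 2.139 in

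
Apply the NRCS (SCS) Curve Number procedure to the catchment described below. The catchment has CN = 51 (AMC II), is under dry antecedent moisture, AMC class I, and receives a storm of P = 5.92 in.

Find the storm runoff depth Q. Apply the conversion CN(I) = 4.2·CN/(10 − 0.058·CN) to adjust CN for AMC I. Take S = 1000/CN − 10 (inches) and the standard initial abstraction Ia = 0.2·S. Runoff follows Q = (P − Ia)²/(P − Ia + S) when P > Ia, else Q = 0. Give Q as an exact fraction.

Q = 6615184/88590825 in ≈ 0.075 in

Dry (AMC I): CN(I) = 4.2·51/(10 − 0.058·51) = (1071/5)/(3521/500) = 15300/503 ≈ 30.417
Retention S: 1000/CN − 10 with CN=30.417 → S = 3500/153 ≈ 22.876 in
Initial abstraction Ia = S/5 = (3500/153)/5 = 700/153 ≈ 4.575 in
P − Ia = 5.920 − 4.575 = 5144/3825 ≈ 1.345 in (> 0, runoff occurs)
Runoff Q = (P−Ia)²/(P−Ia+S) = (1.345)²/(1.345+22.876) = 6615184/88590825 ≈ 0.075 in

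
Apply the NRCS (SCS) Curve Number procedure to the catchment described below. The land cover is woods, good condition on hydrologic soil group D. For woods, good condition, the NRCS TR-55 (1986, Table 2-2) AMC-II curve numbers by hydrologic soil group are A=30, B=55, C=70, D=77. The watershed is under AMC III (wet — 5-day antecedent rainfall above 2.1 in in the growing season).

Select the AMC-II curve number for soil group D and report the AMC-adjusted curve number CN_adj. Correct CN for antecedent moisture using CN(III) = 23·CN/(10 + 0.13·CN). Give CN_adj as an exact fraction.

CN_adj = 7700/87 ≈ 88.506

NRCS table: woods, good condition, soil group D → CN(II) = 77
Wet (AMC III): CN(III) = 23·77/(10 + 0.13·77) = 1771/(2001/100) = 7700/87 ≈ 88.506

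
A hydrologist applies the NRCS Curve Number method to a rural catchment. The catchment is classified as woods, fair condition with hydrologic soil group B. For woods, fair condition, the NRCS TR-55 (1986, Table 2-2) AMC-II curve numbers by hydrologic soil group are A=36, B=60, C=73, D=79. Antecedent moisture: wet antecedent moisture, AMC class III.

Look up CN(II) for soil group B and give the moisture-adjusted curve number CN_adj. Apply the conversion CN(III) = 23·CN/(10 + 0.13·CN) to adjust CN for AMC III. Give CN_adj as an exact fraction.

NRCS table: woods, fair condition, soil group B → CN(II) = 60
Adjust CN=60 to AMC III: 23·60/(10 + 0.13·60) → 1380 ÷ (89/5) = 6900/89 ≈ 77.528

CN_adj = 6900/89 ≈ 77.528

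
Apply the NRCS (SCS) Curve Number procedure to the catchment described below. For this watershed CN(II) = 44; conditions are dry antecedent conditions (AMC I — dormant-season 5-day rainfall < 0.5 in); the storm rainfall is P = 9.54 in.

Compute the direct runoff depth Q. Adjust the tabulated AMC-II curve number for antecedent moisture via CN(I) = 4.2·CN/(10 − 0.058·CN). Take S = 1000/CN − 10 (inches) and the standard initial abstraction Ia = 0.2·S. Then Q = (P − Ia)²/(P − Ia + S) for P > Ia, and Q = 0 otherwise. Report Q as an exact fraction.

Q = 32959081/91972650 in ≈ 0.358 in

Dry (AMC I): CN(I) = 4.2·44/(10 − 0.058·44) = (924/5)/(931/125) = 3300/133 ≈ 24.812
Max retention: S = 1000/(3300/133) − 10 = 1000/33 in (≈ 30.303 in)
Ia = 0.2·(1000/33) = 200/33 in ≈ 6.061 in
Excess rainfall: 9.540 − 6.061 = 3.479 in; P > Ia so Q > 0
Q: (5741/1650)² ÷ (55741/1650) = 32959081/91972650 in (≈ 0.358 in)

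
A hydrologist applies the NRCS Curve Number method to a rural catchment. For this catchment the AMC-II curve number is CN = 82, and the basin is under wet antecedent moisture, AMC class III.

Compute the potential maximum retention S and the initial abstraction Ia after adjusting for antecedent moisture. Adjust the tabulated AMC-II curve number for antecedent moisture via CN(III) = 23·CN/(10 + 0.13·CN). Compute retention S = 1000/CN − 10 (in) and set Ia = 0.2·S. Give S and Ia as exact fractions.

CN(III) from CN(II)=82: (23·82)/(10 + 0.13·82) = 94300/1033 ≈ 91.288
Retention S: 1000/CN − 10 with CN=91.288 → S = 900/943 ≈ 0.954 in
Ia = 0.2S: 0.2·0.954 = 0.191 in (exactly 180/943)

S = 900/943 in ≈ 0.954 in; Ia = 180/943 in ≈ 0.191 in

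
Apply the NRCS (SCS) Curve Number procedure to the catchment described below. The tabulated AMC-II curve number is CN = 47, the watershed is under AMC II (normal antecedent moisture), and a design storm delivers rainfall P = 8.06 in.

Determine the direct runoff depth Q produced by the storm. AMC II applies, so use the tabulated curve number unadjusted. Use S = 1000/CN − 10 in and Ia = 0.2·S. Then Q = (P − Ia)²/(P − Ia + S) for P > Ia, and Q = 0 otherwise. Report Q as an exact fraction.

Average conditions: CN = 47 (no AMC adjustment).
Retention S: 1000/CN − 10 with CN=47.000 → S = 530/47 ≈ 11.277 in
Initial abstraction Ia = S/5 = (530/47)/5 = 106/47 ≈ 2.255 in
Excess rainfall: 8.060 − 2.255 = 5.805 in; P > Ia so Q > 0
Q = (13641/2350)²/((13641/2350) + 530/47) = (186076881/5522500)/(40141/2350) = 186076881/94331350 in ≈ 1.973 in

Q = 186076881/94331350 in ≈ 1.973 in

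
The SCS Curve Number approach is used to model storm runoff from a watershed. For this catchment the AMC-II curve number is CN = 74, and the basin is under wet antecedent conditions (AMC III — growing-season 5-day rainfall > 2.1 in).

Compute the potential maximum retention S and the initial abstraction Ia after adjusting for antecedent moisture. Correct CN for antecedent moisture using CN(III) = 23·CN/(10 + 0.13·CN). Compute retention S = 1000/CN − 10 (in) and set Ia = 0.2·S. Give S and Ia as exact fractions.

S = 1300/851 in ≈ 1.528 in; Ia = 260/851 in ≈ 0.306 in

Wet (AMC III): CN(III) = 23·74/(10 + 0.13·74) = 1702/(981/50) = 85100/981 ≈ 86.748
Retention S: 1000/CN − 10 with CN=86.748 → S = 1300/851 ≈ 1.528 in
Ia = 0.2·(1300/851) = 260/851 in ≈ 0.306 in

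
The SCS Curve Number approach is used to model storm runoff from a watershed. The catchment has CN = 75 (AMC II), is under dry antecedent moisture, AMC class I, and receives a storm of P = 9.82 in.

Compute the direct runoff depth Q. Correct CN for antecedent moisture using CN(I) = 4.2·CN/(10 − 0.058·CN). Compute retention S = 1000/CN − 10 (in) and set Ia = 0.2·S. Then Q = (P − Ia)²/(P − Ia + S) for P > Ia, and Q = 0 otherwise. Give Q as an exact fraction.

CN(I) from CN(II)=75: (4.2·75)/(10 − 0.058·75) = 6300/113 ≈ 55.752
Retention S: 1000/CN − 10 with CN=55.752 → S = 500/63 ≈ 7.937 in
Ia = 0.2·(500/63) = 100/63 in ≈ 1.587 in
P − Ia = 9.820 − 1.587 = 25933/3150 ≈ 8.233 in (> 0, runoff occurs)
Q = (25933/3150)²/((25933/3150) + 500/63) = (672520489/9922500)/(50933/3150) = 672520489/160438950 in ≈ 4.192 in

Q = 672520489/160438950 in ≈ 4.192 in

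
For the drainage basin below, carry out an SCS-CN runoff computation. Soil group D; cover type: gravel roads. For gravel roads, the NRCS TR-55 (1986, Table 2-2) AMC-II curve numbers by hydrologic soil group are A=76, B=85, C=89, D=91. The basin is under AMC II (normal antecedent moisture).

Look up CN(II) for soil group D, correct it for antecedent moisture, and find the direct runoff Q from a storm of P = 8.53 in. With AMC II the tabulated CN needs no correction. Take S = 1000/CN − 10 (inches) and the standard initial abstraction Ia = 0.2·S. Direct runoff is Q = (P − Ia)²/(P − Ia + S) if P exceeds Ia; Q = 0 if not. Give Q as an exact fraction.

NRCS table: gravel roads, soil group D → CN(II) = 91
Average conditions: CN = 91 (no AMC adjustment).
Retention S: 1000/CN − 10 with CN=91.000 → S = 90/91 ≈ 0.989 in
Initial abstraction Ia = S/5 = (90/91)/5 = 18/91 ≈ 0.198 in
P − Ia = 8.530 − 0.198 = 75823/9100 ≈ 8.332 in (> 0, runoff occurs)
Runoff Q = (P−Ia)²/(P−Ia+S) = (8.332)²/(8.332+0.989) = 5749127329/771889300 ≈ 7.448 in

Q = 5749127329/771889300 in ≈ 7.448 in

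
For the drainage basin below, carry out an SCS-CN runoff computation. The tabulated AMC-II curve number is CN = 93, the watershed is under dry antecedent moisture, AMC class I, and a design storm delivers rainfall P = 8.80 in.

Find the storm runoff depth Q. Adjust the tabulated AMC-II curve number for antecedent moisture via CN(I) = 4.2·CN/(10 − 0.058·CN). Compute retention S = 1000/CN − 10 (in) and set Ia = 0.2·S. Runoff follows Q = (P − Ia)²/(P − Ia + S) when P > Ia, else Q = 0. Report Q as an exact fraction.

Q = 34668544/4978755 in ≈ 6.963 in

Adjust CN=93 to AMC I: 4.2·93/(10 − 0.058·93) → (1953/5) ÷ (2303/500) = 27900/329 ≈ 84.802
Max retention: S = 1000/(27900/329) − 10 = 500/279 in (≈ 1.792 in)
Ia = 0.2S: 0.2·1.792 = 0.358 in (exactly 100/279)
P − Ia = 8.800 − 0.358 = 11776/1395 ≈ 8.442 in (> 0, runoff occurs)
Q: (11776/1395)² ÷ (14276/1395) = 34668544/4978755 in (≈ 6.963 in)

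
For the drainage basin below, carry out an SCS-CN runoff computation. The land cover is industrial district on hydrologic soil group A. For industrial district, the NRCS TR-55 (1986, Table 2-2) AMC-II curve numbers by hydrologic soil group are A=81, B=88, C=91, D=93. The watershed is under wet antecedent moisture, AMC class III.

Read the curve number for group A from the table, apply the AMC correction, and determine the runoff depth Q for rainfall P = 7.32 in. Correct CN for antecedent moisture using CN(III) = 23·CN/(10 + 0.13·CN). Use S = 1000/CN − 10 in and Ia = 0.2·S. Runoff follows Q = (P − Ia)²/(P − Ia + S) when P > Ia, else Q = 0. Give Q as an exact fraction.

NRCS table: industrial district, soil group A → CN(II) = 81
CN(III) from CN(II)=81: (23·81)/(10 + 0.13·81) = 186300/2053 ≈ 90.745
Max retention: S = 1000/(186300/2053) − 10 = 1900/1863 in (≈ 1.020 in)
Ia = 0.2·(1900/1863) = 380/1863 in ≈ 0.204 in
P − Ia = 7.320 − 0.204 = 331429/46575 ≈ 7.116 in (> 0, runoff occurs)
Q = (331429/46575)²/((331429/46575) + 1900/1863) = (109845182041/2169230625)/(378929/46575) = 109845182041/17648618175 in ≈ 6.224 in

Q = 109845182041/17648618175 in ≈ 6.224 in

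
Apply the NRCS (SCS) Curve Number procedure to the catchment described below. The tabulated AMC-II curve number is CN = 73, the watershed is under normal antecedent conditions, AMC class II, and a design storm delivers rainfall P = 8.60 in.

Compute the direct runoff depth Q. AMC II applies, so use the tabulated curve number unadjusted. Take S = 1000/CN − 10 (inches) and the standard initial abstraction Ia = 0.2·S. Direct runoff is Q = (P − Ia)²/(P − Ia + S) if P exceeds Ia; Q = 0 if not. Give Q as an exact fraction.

Q = 8231161/1539935 in ≈ 5.345 in

AMC II — tabulated CN = 73 applies directly.
Max retention: S = 1000/73 − 10 = 270/73 in (≈ 3.699 in)
Ia = 0.2S: 0.2·3.699 = 0.740 in (exactly 54/73)
P − Ia = 8.600 − 0.740 = 2869/365 ≈ 7.860 in (> 0, runoff occurs)
Runoff Q = (P−Ia)²/(P−Ia+S) = (7.860)²/(7.860+3.699) = 8231161/1539935 ≈ 5.345 in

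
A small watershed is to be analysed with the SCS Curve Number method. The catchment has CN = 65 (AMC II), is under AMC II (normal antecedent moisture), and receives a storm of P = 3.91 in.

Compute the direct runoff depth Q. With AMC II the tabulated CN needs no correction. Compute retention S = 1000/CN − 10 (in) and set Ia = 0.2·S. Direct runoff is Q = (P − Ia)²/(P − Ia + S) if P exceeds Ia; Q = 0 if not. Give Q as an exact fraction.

Q = 13564489/13887900 in ≈ 0.977 in

AMC II — tabulated CN = 65 applies directly.
S = 1000/65 − 10 = 70/13 in ≈ 5.385 in
Ia = 0.2·(70/13) = 14/13 in ≈ 1.077 in
Since P=3.910 > Ia=1.077: effective rainfall P−Ia = 3683/1300 in
Runoff Q = (P−Ia)²/(P−Ia+S) = (2.833)²/(2.833+5.385) = 13564489/13887900 ≈ 0.977 in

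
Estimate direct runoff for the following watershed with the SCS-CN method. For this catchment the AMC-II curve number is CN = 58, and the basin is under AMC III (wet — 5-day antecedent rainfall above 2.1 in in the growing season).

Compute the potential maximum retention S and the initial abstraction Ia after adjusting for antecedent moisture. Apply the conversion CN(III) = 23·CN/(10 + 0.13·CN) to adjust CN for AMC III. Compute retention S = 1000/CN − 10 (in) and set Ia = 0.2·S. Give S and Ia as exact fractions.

Wet (AMC III): CN(III) = 23·58/(10 + 0.13·58) = 1334/(877/50) = 66700/877 ≈ 76.055
Retention S: 1000/CN − 10 with CN=76.055 → S = 2100/667 ≈ 3.148 in
Ia = 0.2S: 0.2·3.148 = 0.630 in (exactly 420/667)

S = 2100/667 in ≈ 3.148 in; Ia = 420/667 in ≈ 0.630 in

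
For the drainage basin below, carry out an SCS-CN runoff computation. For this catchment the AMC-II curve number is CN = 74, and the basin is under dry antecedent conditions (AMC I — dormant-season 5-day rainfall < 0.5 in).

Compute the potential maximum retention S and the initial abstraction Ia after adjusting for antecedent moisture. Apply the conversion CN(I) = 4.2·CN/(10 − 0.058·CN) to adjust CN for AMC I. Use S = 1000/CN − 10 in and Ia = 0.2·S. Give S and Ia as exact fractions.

S = 6500/777 in ≈ 8.366 in; Ia = 1300/777 in ≈ 1.673 in

Adjust CN=74 to AMC I: 4.2·74/(10 − 0.058·74) → (1554/5) ÷ (1427/250) = 77700/1427 ≈ 54.450
S = 1000/(77700/1427) − 10 = 6500/777 in ≈ 8.366 in
Ia = 0.2S: 0.2·8.366 = 1.673 in (exactly 1300/777)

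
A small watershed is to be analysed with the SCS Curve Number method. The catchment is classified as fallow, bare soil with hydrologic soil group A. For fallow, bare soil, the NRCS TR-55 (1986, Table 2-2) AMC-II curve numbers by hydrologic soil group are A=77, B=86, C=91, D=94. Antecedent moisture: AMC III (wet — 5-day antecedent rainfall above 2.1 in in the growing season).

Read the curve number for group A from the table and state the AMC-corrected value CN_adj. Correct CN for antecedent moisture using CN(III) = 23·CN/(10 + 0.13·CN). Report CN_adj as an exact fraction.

CN_adj = 7700/87 ≈ 88.506

NRCS table: fallow, bare soil, soil group A → CN(II) = 77
Adjust CN=77 to AMC III: 23·77/(10 + 0.13·77) → 1771 ÷ (2001/100) = 7700/87 ≈ 88.506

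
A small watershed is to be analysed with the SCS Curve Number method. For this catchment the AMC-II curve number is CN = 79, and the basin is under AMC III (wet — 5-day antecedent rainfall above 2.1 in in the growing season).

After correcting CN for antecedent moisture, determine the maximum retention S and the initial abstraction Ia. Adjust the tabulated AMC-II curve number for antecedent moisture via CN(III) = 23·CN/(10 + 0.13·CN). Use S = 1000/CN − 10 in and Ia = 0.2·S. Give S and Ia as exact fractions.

S = 2100/1817 in ≈ 1.156 in; Ia = 420/1817 in ≈ 0.231 in

CN(III) from CN(II)=79: (23·79)/(10 + 0.13·79) = 181700/2027 ≈ 89.640
S = 1000/(181700/2027) − 10 = 2100/1817 in ≈ 1.156 in
Ia = 0.2S: 0.2·1.156 = 0.231 in (exactly 420/1817)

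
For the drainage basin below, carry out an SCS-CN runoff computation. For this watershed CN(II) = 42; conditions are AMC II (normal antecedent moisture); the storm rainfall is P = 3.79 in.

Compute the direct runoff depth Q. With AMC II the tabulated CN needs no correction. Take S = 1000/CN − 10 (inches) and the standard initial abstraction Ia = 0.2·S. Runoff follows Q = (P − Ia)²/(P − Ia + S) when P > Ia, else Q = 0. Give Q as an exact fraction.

CN(II) = 42; AMC II needs no correction.
Max retention: S = 1000/42 − 10 = 290/21 in (≈ 13.810 in)
Ia = 0.2·(290/21) = 58/21 in ≈ 2.762 in
Excess rainfall: 3.790 − 2.762 = 1.028 in; P > Ia so Q > 0
Q: (2159/2100)² ÷ (31159/2100) = 4661281/65433900 in (≈ 0.071 in)

Q = 4661281/65433900 in ≈ 0.071 in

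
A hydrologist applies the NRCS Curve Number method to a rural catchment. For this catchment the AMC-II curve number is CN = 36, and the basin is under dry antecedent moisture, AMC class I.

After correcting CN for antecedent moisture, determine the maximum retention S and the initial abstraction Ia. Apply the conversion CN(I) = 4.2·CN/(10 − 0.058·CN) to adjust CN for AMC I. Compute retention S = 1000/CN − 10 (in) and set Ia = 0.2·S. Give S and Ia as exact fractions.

CN(I) from CN(II)=36: (4.2·36)/(10 − 0.058·36) = 18900/989 ≈ 19.110
S = 1000/(18900/989) − 10 = 8000/189 in ≈ 42.328 in
Ia = 0.2·(8000/189) = 1600/189 in ≈ 8.466 in

S = 8000/189 in ≈ 42.328 in; Ia = 1600/189 in ≈ 8.466 in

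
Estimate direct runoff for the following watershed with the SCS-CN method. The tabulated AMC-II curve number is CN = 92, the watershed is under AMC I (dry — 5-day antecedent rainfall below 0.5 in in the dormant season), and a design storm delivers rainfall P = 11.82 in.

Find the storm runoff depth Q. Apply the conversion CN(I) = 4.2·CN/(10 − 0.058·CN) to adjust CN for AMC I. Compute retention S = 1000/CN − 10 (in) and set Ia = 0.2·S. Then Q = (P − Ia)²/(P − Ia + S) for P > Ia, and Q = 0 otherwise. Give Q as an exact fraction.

Adjust CN=92 to AMC I: 4.2·92/(10 − 0.058·92) → (1932/5) ÷ (583/125) = 48300/583 ≈ 82.847
S = 1000/(48300/583) − 10 = 1000/483 in ≈ 2.070 in
Ia = 0.2·(1000/483) = 200/483 in ≈ 0.414 in
Excess rainfall: 11.820 − 0.414 = 11.406 in; P > Ia so Q > 0
Q = (275453/24150)²/((275453/24150) + 1000/483) = (75874355209/583222500)/(325453/24150) = 75874355209/7859689950 in ≈ 9.654 in

Q = 75874355209/7859689950 in ≈ 9.654 in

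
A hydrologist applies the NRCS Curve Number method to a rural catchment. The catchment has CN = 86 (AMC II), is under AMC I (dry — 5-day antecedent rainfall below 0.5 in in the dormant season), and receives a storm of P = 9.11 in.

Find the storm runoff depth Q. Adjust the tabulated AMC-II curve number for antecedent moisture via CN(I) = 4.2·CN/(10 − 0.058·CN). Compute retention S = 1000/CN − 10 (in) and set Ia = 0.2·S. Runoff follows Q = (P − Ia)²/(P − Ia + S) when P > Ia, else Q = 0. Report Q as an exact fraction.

Dry (AMC I): CN(I) = 4.2·86/(10 − 0.058·86) = (1806/5)/(1253/250) = 12900/179 ≈ 72.067
Retention S: 1000/CN − 10 with CN=72.067 → S = 500/129 ≈ 3.876 in
Ia = 0.2·(500/129) = 100/129 in ≈ 0.775 in
P − Ia = 9.110 − 0.775 = 107519/12900 ≈ 8.335 in (> 0, runoff occurs)
Q: (107519/12900)² ÷ (157519/12900) = 11560335361/2031995100 in (≈ 5.689 in)

Q = 11560335361/2031995100 in ≈ 5.689 in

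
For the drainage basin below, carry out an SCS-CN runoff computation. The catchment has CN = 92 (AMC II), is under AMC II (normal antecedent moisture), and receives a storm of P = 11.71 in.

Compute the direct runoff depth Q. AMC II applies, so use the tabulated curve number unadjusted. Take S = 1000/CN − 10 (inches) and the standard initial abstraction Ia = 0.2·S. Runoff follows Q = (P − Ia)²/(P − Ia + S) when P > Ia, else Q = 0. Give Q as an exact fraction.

AMC II — tabulated CN = 92 applies directly.
S = 1000/92 − 10 = 20/23 in ≈ 0.870 in
Ia = 0.2·(20/23) = 4/23 in ≈ 0.174 in
Since P=11.710 > Ia=0.174: effective rainfall P−Ia = 26533/2300 in
Q: (26533/2300)² ÷ (28533/2300) = 704000089/65625900 in (≈ 10.727 in)

Q = 704000089/65625900 in ≈ 10.727 in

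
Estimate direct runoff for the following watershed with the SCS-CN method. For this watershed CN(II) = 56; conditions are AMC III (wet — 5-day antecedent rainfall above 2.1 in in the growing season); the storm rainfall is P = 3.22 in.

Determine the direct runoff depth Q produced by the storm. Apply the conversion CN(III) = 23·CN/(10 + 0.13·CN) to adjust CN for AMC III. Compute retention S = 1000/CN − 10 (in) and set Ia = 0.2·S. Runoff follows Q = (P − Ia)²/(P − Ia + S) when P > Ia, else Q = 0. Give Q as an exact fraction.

Adjust CN=56 to AMC III: 23·56/(10 + 0.13·56) → 1288 ÷ (432/25) = 4025/54 ≈ 74.537
Max retention: S = 1000/(4025/54) − 10 = 550/161 in (≈ 3.416 in)
Ia = 0.2·(550/161) = 110/161 in ≈ 0.683 in
P − Ia = 3.220 − 0.683 = 20421/8050 ≈ 2.537 in (> 0, runoff occurs)
Q = (20421/8050)²/((20421/8050) + 550/161) = (417017241/64802500)/(47921/8050) = 417017241/385764050 in ≈ 1.081 in

Q = 417017241/385764050 in ≈ 1.081 in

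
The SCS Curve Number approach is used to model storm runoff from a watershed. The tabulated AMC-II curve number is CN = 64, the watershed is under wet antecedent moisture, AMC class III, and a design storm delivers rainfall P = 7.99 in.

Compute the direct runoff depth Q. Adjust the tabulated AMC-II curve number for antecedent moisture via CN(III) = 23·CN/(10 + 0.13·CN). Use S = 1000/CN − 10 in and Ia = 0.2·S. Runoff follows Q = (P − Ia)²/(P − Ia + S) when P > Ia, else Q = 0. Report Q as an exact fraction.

CN(III) from CN(II)=64: (23·64)/(10 + 0.13·64) = 18400/229 ≈ 80.349
S = 1000/(18400/229) − 10 = 225/92 in ≈ 2.446 in
Initial abstraction Ia = S/5 = (225/92)/5 = 45/92 ≈ 0.489 in
Excess rainfall: 7.990 − 0.489 = 7.501 in; P > Ia so Q > 0
Runoff Q = (P−Ia)²/(P−Ia+S) = (7.501)²/(7.501+2.446) = 74407876/13154275 ≈ 5.657 in

Q = 74407876/13154275 in ≈ 5.657 in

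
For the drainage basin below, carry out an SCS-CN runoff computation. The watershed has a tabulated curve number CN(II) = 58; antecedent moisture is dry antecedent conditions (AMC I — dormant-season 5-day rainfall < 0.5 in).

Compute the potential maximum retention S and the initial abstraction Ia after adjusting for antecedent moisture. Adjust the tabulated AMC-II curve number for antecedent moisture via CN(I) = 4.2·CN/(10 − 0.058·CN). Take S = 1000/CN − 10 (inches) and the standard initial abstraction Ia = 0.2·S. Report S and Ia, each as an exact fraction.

S = 500/29 in ≈ 17.241 in; Ia = 100/29 in ≈ 3.448 in

CN(I) from CN(II)=58: (4.2·58)/(10 − 0.058·58) = 2900/79 ≈ 36.709
Retention S: 1000/CN − 10 with CN=36.709 → S = 500/29 ≈ 17.241 in
Ia = 0.2S: 0.2·17.241 = 3.448 in (exactly 100/29)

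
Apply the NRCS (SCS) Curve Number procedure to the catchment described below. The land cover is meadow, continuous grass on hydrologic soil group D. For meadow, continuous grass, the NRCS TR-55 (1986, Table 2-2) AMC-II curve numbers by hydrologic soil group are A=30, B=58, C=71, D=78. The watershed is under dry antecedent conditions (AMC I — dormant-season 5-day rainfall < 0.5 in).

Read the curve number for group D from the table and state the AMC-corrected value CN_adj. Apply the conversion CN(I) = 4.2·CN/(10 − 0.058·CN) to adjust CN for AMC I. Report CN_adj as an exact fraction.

NRCS table: meadow, continuous grass, soil group D → CN(II) = 78
CN(I) from CN(II)=78: (4.2·78)/(10 − 0.058·78) = 81900/1369 ≈ 59.825

CN_adj = 81900/1369 ≈ 59.825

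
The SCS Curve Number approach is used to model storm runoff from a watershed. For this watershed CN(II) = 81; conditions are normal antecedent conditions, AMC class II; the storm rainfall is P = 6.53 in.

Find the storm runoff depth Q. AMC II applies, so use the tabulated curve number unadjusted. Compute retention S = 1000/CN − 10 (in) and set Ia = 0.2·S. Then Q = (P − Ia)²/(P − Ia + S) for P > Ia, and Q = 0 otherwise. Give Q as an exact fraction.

Average conditions: CN = 81 (no AMC adjustment).
Retention S: 1000/CN − 10 with CN=81.000 → S = 190/81 ≈ 2.346 in
Ia = 0.2S: 0.2·2.346 = 0.469 in (exactly 38/81)
Since P=6.530 > Ia=0.469: effective rainfall P−Ia = 49093/8100 in
Runoff Q = (P−Ia)²/(P−Ia+S) = (6.061)²/(6.061+2.346) = 2410122649/551553300 ≈ 4.370 in

Q = 2410122649/551553300 in ≈ 4.370 in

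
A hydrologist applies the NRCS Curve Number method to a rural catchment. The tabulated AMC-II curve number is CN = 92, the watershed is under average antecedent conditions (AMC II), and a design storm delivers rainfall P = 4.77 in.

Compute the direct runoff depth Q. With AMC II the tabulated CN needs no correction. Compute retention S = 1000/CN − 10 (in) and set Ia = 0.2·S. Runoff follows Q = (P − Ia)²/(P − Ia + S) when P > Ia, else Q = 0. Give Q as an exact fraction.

AMC II — tabulated CN = 92 applies directly.
Max retention: S = 1000/92 − 10 = 20/23 in (≈ 0.870 in)
Initial abstraction Ia = S/5 = (20/23)/5 = 4/23 ≈ 0.174 in
Since P=4.770 > Ia=0.174: effective rainfall P−Ia = 10571/2300 in
Q = (10571/2300)²/((10571/2300) + 20/23) = (111746041/5290000)/(12571/2300) = 111746041/28913300 in ≈ 3.865 in

Q = 111746041/28913300 in ≈ 3.865 in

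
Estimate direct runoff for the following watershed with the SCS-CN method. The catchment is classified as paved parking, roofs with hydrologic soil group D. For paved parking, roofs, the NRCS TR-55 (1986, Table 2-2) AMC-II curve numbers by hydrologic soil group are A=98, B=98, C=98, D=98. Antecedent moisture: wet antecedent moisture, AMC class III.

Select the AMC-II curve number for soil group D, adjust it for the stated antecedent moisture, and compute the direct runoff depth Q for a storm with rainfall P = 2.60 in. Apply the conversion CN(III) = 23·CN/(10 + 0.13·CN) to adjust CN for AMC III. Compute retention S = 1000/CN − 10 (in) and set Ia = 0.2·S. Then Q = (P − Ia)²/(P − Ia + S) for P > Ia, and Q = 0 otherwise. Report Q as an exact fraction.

Q = 211731601/84812385 in ≈ 2.496 in

NRCS table: paved parking, roofs, soil group D → CN(II) = 98
Wet (AMC III): CN(III) = 23·98/(10 + 0.13·98) = 2254/(1137/50) = 112700/1137 ≈ 99.120
Max retention: S = 1000/(112700/1137) − 10 = 100/1127 in (≈ 0.089 in)
Ia = 0.2·(100/1127) = 20/1127 in ≈ 0.018 in
Since P=2.600 > Ia=0.018: effective rainfall P−Ia = 14551/5635 in
Q: (14551/5635)² ÷ (15051/5635) = 211731601/84812385 in (≈ 2.496 in)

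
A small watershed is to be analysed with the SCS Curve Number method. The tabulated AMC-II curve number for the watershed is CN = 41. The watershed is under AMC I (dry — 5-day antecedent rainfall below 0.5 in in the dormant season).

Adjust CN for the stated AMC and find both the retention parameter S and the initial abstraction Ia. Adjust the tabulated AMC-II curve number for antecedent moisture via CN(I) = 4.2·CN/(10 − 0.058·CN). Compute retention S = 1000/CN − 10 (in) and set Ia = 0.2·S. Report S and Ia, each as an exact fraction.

Dry (AMC I): CN(I) = 4.2·41/(10 − 0.058·41) = (861/5)/(3811/500) = 86100/3811 ≈ 22.592
Max retention: S = 1000/(86100/3811) − 10 = 29500/861 in (≈ 34.262 in)
Ia = 0.2S: 0.2·34.262 = 6.852 in (exactly 5900/861)

S = 29500/861 in ≈ 34.262 in; Ia = 5900/861 in ≈ 6.852 in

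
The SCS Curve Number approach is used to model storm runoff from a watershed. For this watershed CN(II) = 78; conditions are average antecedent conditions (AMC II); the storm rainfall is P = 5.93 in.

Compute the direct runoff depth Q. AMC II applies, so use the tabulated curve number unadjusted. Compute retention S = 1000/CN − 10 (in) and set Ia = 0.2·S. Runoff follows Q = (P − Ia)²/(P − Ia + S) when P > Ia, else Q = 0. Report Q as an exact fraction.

Average conditions: CN = 78 (no AMC adjustment).
Max retention: S = 1000/78 − 10 = 110/39 in (≈ 2.821 in)
Ia = 0.2S: 0.2·2.821 = 0.564 in (exactly 22/39)
P − Ia = 5.930 − 0.564 = 20927/3900 ≈ 5.366 in (> 0, runoff occurs)
Runoff Q = (P−Ia)²/(P−Ia+S) = (5.366)²/(5.366+2.821) = 437939329/124515300 ≈ 3.517 in

Q = 437939329/124515300 in ≈ 3.517 in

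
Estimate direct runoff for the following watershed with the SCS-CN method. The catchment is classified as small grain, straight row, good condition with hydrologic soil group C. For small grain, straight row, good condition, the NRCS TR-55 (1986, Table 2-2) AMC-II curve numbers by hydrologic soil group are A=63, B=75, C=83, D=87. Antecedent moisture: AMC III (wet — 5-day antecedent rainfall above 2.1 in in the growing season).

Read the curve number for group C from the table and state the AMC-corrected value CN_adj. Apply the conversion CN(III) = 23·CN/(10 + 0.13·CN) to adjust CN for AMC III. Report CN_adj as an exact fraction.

NRCS table: small grain, straight row, good condition, soil group C → CN(II) = 83
Adjust CN=83 to AMC III: 23·83/(10 + 0.13·83) → 1909 ÷ (2079/100) = 190900/2079 ≈ 91.823

CN_adj = 190900/2079 ≈ 91.823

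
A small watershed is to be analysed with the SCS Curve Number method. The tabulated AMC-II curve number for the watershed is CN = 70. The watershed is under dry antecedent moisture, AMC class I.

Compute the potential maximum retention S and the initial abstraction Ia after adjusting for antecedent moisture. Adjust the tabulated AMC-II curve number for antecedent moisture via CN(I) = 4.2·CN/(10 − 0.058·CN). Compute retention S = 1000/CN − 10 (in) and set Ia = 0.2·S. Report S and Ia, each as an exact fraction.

S = 500/49 in ≈ 10.204 in; Ia = 100/49 in ≈ 2.041 in

CN(I) from CN(II)=70: (4.2·70)/(10 − 0.058·70) = 4900/99 ≈ 49.495
S = 1000/(4900/99) − 10 = 500/49 in ≈ 10.204 in
Initial abstraction Ia = S/5 = (500/49)/5 = 100/49 ≈ 2.041 in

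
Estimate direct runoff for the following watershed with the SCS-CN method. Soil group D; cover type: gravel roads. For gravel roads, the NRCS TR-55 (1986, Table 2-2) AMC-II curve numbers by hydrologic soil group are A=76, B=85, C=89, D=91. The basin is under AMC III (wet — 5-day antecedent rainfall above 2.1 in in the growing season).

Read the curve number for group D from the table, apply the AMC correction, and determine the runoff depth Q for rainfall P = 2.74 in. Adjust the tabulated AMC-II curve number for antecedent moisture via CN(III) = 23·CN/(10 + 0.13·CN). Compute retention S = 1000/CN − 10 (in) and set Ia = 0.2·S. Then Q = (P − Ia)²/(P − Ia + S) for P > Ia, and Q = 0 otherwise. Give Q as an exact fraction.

NRCS table: gravel roads, soil group D → CN(II) = 91
CN(III) from CN(II)=91: (23·91)/(10 + 0.13·91) = 209300/2183 ≈ 95.877
S = 1000/(209300/2183) − 10 = 900/2093 in ≈ 0.430 in
Ia = 0.2S: 0.2·0.430 = 0.086 in (exactly 180/2093)
P − Ia = 2.740 − 0.086 = 277741/104650 ≈ 2.654 in (> 0, runoff occurs)
Q: (277741/104650)² ÷ (322741/104650) = 77140063081/33774845650 in (≈ 2.284 in)

Q = 77140063081/33774845650 in ≈ 2.284 in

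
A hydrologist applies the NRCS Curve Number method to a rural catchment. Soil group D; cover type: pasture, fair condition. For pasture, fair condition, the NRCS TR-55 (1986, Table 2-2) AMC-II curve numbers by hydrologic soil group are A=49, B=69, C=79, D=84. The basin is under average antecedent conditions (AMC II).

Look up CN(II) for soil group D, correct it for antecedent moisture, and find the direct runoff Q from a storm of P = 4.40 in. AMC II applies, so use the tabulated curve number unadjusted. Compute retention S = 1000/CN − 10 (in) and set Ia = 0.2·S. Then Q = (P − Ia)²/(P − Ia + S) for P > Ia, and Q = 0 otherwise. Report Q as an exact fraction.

NRCS table: pasture, fair condition, soil group D → CN(II) = 84
Average conditions: CN = 84 (no AMC adjustment).
Max retention: S = 1000/84 − 10 = 40/21 in (≈ 1.905 in)
Ia = 0.2S: 0.2·1.905 = 0.381 in (exactly 8/21)
P − Ia = 4.400 − 0.381 = 422/105 ≈ 4.019 in (> 0, runoff occurs)
Q = (422/105)²/((422/105) + 40/21) = (178084/11025)/(622/105) = 89042/32655 in ≈ 2.727 in

Q = 89042/32655 in ≈ 2.727 in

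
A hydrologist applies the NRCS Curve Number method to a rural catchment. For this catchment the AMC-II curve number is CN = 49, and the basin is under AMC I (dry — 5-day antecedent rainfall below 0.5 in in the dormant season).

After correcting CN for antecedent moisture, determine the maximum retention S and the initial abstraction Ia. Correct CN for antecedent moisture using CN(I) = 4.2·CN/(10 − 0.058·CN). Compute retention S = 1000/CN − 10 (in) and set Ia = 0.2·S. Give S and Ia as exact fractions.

S = 8500/343 in ≈ 24.781 in; Ia = 1700/343 in ≈ 4.956 in

CN(I) from CN(II)=49: (4.2·49)/(10 − 0.058·49) = 34300/1193 ≈ 28.751
S = 1000/(34300/1193) − 10 = 8500/343 in ≈ 24.781 in
Ia = 0.2S: 0.2·24.781 = 4.956 in (exactly 1700/343)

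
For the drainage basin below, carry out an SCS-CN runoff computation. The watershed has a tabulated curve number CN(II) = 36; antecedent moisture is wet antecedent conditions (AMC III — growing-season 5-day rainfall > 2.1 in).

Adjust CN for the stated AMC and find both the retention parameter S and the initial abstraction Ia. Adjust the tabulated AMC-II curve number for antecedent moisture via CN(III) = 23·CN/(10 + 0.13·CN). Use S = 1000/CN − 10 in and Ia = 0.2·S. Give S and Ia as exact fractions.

S = 1600/207 in ≈ 7.729 in; Ia = 320/207 in ≈ 1.546 in

CN(III) from CN(II)=36: (23·36)/(10 + 0.13·36) = 20700/367 ≈ 56.403
Retention S: 1000/CN − 10 with CN=56.403 → S = 1600/207 ≈ 7.729 in
Ia = 0.2·(1600/207) = 320/207 in ≈ 1.546 in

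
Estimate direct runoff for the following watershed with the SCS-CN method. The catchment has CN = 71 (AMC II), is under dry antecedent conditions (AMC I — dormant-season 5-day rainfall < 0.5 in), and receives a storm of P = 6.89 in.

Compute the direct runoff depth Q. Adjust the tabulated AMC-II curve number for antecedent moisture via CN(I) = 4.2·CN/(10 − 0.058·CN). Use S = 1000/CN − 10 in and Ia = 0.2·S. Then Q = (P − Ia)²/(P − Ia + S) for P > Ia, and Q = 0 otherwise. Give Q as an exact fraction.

Q = 543609815401/326126280900 in ≈ 1.667 in

CN(I) from CN(II)=71: (4.2·71)/(10 − 0.058·71) = 149100/2941 ≈ 50.697
Retention S: 1000/CN − 10 with CN=50.697 → S = 14500/1491 ≈ 9.725 in
Initial abstraction Ia = S/5 = (14500/1491)/5 = 2900/1491 ≈ 1.945 in
P − Ia = 6.890 − 1.945 = 737299/149100 ≈ 4.945 in (> 0, runoff occurs)
Q: (737299/149100)² ÷ (2187299/149100) = 543609815401/326126280900 in (≈ 1.667 in)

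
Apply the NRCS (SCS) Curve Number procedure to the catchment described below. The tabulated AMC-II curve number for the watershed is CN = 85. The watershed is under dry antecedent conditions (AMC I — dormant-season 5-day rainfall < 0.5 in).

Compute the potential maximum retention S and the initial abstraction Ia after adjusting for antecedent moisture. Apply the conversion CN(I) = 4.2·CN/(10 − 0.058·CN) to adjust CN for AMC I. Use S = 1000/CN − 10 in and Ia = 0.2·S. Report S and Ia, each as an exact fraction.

Adjust CN=85 to AMC I: 4.2·85/(10 − 0.058·85) → 357 ÷ (507/100) = 11900/169 ≈ 70.414
Max retention: S = 1000/(11900/169) − 10 = 500/119 in (≈ 4.202 in)
Ia = 0.2S: 0.2·4.202 = 0.840 in (exactly 100/119)

S = 500/119 in ≈ 4.202 in; Ia = 100/119 in ≈ 0.840 in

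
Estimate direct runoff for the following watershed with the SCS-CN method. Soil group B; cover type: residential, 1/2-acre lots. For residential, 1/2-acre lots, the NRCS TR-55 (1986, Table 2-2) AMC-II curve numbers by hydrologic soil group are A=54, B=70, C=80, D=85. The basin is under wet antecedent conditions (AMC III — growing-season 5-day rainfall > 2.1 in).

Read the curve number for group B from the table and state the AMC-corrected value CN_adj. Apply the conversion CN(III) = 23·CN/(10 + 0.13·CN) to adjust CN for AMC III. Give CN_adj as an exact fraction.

CN_adj = 16100/191 ≈ 84.293

NRCS table: residential, 1/2-acre lots, soil group B → CN(II) = 70
CN(III) from CN(II)=70: (23·70)/(10 + 0.13·70) = 16100/191 ≈ 84.293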